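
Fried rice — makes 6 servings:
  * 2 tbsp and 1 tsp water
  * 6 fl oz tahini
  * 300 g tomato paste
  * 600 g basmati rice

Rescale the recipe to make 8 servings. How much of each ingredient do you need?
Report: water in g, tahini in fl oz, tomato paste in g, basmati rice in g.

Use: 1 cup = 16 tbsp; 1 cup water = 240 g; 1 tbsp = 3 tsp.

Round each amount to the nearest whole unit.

water: 47 g; tahini: 8 fl oz; tomato paste: 400 g; basmati rice: 800 g

Scaling factor: 8/6 = 4/3.
water: (2 tbsp + 1 tsp = 7/3 tbsp) × 4/3 ÷ 16 tbsp/cup × 240 g/cup ≈ 47 g
tahini: 6 fl oz × 4/3 = 8 fl oz
tomato paste: 300 g × 4/3 = 400 g
basmati rice: 600 g × 4/3 = 800 g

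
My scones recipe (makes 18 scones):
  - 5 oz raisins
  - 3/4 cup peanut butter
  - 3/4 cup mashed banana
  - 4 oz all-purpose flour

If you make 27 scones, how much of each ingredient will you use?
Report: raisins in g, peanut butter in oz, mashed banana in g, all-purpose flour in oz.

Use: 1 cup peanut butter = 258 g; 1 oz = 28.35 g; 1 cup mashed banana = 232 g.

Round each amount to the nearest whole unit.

Scaling factor: 27/18 = 3/2 = 1.5.
raisins: 5 oz × 3/2 × 28.35 g/oz ≈ 213 g
peanut butter: 0.75 cup × 3/2 × 258 g/cup ÷ 28.35 g/oz ≈ 10 oz
mashed banana: 0.75 cup × 3/2 × 232 g/cup = 261 g
all-purpose flour: 4 oz × 3/2 = 6 oz

raisins: 213 g; peanut butter: 10 oz; mashed banana: 261 g; all-purpose flour: 6 oz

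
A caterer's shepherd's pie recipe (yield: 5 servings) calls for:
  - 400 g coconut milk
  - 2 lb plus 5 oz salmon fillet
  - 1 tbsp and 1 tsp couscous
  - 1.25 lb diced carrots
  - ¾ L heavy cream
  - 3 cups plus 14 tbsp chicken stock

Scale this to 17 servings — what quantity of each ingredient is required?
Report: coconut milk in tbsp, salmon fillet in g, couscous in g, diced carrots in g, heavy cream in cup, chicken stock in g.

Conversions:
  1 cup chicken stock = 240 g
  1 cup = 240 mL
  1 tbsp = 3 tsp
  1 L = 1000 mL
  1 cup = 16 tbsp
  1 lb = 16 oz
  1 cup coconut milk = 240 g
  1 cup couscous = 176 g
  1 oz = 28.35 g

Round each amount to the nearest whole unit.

Scaling factor: 17/5 = 3.4.
coconut milk: 400 g × 17/5 ÷ 240 g/cup × 16 tbsp/cup ≈ 91 tbsp
salmon fillet: (2 lb + 5 oz = 2.3125 lb) × 17/5 × 16 oz/lb × 28.35 g/oz ≈ 3566 g
couscous: (1 tbsp + 1 tsp = 4/3 tbsp) × 17/5 ÷ 16 tbsp/cup × 176 g/cup ≈ 50 g
diced carrots: 1.25 lb × 17/5 × 16 oz/lb × 28.35 g/oz ≈ 1928 g
heavy cream: 0.75 L × 17/5 × 1000 mL/L ÷ 240 mL/cup ≈ 11 cup
chicken stock: (3 cup + 14 tbsp = 3.875 cup) × 17/5 × 240 g/cup = 3162 g

coconut milk: 91 tbsp; salmon fillet: 3566 g; couscous: 50 g; diced carrots: 1928 g; heavy cream: 11 cup; chicken stock: 3162 g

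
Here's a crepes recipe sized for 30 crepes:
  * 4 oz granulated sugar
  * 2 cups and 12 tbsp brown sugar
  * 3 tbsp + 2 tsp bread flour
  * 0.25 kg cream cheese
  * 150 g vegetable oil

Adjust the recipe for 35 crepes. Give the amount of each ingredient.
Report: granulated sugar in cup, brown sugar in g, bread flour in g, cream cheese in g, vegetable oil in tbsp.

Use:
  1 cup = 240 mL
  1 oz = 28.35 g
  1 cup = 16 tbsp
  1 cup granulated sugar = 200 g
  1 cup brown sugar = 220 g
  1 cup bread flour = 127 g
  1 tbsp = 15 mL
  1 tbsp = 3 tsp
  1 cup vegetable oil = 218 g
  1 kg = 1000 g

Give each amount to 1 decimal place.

Scaling factor: 35/30 = 7/6.
granulated sugar: 4 oz × 7/6 × 28.35 g/oz ÷ 200 g/cup ≈ 0.7 cup
brown sugar: (2 cup + 12 tbsp = 2.75 cup) × 7/6 × 220 g/cup ≈ 705.8 g
bread flour: (3 tbsp + 2 tsp = 11/3 tbsp) × 7/6 ÷ 16 tbsp/cup × 127 g/cup ≈ 34.0 g
cream cheese: 0.25 kg × 7/6 × 1000 g/kg ≈ 291.7 g
vegetable oil: 150 g × 7/6 ÷ 218 g/cup × 16 tbsp/cup ≈ 12.8 tbsp

granulated sugar: 0.7 cup; brown sugar: 705.8 g; bread flour: 34.0 g; cream cheese: 291.7 g; vegetable oil: 12.8 tbsp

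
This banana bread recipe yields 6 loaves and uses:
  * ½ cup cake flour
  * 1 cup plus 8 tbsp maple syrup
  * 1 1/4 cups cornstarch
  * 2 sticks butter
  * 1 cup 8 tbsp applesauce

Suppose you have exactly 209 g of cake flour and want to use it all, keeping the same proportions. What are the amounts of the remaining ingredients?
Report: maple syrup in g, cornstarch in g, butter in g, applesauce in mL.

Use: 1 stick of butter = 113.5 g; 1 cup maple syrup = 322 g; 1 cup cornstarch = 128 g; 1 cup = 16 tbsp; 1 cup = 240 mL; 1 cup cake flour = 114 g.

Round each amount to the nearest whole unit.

maple syrup: 1771 g; cornstarch: 587 g; butter: 832 g; applesauce: 1320 mL

The original recipe has 57 g of cake flour, so the scaling factor is 209 ÷ 57 = 11/3.
maple syrup: (1 cup + 8 tbsp = 1.5 cup) × 11/3 × 322 g/cup = 1771 g
cornstarch: 1.25 cup × 11/3 × 128 g/cup ≈ 587 g
butter: 2 stick × 11/3 × 113.5 g/stick ≈ 832 g
applesauce: (1 cup + 8 tbsp = 1.5 cup) × 11/3 × 240 mL/cup = 1320 mL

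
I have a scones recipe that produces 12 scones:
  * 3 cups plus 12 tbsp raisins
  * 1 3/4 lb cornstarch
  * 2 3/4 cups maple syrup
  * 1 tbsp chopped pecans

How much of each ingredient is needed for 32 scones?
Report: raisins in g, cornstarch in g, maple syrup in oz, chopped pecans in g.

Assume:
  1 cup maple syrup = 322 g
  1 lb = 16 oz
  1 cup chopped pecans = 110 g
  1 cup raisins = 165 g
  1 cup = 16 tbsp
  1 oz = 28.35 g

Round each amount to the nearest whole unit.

raisins: 1650 g; cornstarch: 2117 g; maple syrup: 83 oz; chopped pecans: 18 g

Scaling factor: 32/12 = 8/3.
raisins: (3 cup + 12 tbsp = 3.75 cup) × 8/3 × 165 g/cup = 1650 g
cornstarch: 1.75 lb × 8/3 × 16 oz/lb × 28.35 g/oz ≈ 2117 g
maple syrup: 2.75 cup × 8/3 × 322 g/cup ÷ 28.35 g/oz ≈ 83 oz
chopped pecans: 1 tbsp × 8/3 ÷ 16 tbsp/cup × 110 g/cup ≈ 18 g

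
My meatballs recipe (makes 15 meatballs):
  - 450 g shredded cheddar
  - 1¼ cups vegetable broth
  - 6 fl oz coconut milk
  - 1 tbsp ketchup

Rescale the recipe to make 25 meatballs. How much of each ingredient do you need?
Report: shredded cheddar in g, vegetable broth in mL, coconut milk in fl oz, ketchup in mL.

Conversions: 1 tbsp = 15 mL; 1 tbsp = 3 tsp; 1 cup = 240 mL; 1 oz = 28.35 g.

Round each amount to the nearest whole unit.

Scaling factor: 25/15 = 5/3.
shredded cheddar: 450 g × 5/3 = 750 g
vegetable broth: 1.25 cup × 5/3 × 240 mL/cup = 500 mL
coconut milk: 6 fl oz × 5/3 = 10 fl oz
ketchup: 1 tbsp × 5/3 × 15 mL/tbsp = 25 mL

shredded cheddar: 750 g; vegetable broth: 500 mL; coconut milk: 10 fl oz; ketchup: 25 mL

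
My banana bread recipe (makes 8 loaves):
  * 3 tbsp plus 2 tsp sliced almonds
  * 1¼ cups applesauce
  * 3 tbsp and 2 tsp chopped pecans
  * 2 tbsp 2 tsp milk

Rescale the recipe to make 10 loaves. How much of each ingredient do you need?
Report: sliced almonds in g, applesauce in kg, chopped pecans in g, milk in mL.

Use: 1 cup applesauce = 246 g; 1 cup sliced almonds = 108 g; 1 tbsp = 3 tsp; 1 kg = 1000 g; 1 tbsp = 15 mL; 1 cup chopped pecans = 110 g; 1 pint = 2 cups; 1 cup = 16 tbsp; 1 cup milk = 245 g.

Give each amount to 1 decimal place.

sliced almonds: 30.9 g; applesauce: 0.4 kg; chopped pecans: 31.5 g; milk: 50.0 mL

Scaling factor: 10/8 = 5/4 = 1.25.
sliced almonds: (3 tbsp + 2 tsp = 11/3 tbsp) × 5/4 ÷ 16 tbsp/cup × 108 g/cup ≈ 30.9 g
applesauce: 1.25 cup × 5/4 × 246 g/cup ÷ 1000 g/kg ≈ 0.4 kg
chopped pecans: (3 tbsp + 2 tsp = 11/3 tbsp) × 5/4 ÷ 16 tbsp/cup × 110 g/cup ≈ 31.5 g
milk: (2 tbsp + 2 tsp = 8/3 tbsp) × 5/4 × 15 mL/tbsp = 50.0 mL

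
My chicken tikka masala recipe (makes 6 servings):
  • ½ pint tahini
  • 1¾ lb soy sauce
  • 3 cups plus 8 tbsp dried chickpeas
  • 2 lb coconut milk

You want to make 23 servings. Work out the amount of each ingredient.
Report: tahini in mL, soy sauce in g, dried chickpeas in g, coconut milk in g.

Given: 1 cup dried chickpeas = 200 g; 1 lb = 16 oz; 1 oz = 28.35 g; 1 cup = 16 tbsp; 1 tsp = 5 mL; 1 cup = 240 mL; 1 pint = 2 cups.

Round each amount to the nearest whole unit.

tahini: 920 mL; soy sauce: 3043 g; dried chickpeas: 2683 g; coconut milk: 3478 g

Scaling factor: 23/6.
tahini: 0.5 pint × 23/6 × 2 cup/pint × 240 mL/cup = 920 mL
soy sauce: 1.75 lb × 23/6 × 16 oz/lb × 28.35 g/oz ≈ 3043 g
dried chickpeas: (3 cup + 8 tbsp = 3.5 cup) × 23/6 × 200 g/cup ≈ 2683 g
coconut milk: 2 lb × 23/6 × 16 oz/lb × 28.35 g/oz ≈ 3478 g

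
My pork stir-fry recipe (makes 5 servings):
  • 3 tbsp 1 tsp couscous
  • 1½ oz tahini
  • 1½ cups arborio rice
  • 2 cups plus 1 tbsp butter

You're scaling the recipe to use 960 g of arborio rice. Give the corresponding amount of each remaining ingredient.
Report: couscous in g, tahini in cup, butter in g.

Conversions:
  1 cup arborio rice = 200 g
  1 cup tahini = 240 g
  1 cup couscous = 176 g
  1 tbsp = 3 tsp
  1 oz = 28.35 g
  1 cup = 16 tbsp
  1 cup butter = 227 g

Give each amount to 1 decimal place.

The original recipe has 300 g of arborio rice, so the scaling factor is 960 ÷ 300 = 16/5 = 3.2.
couscous: (3 tbsp + 1 tsp = 10/3 tbsp) × 16/5 ÷ 16 tbsp/cup × 176 g/cup ≈ 117.3 g
tahini: 1.5 oz × 16/5 × 28.35 g/oz ÷ 240 g/cup ≈ 0.6 cup
butter: (2 cup + 1 tbsp = 2.0625 cup) × 16/5 × 227 g/cup = 1498.2 g

couscous: 117.3 g; tahini: 0.6 cup; butter: 1498.2 g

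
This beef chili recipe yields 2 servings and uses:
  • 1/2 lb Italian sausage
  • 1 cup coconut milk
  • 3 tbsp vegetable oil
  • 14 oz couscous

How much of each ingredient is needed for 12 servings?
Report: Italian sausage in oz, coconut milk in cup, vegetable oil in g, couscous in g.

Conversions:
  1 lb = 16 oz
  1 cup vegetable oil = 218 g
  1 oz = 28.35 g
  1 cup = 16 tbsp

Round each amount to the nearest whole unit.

Scaling factor: 12/2 = 6.
Italian sausage: 0.5 lb × 6 × 16 oz/lb = 48 oz
coconut milk: 1 cup × 6 = 6 cup
vegetable oil: 3 tbsp × 6 ÷ 16 tbsp/cup × 218 g/cup ≈ 245 g
couscous: 14 oz × 6 × 28.35 g/oz ≈ 2381 g

Italian sausage: 48 oz; coconut milk: 6 cup; vegetable oil: 245 g; couscous: 2381 g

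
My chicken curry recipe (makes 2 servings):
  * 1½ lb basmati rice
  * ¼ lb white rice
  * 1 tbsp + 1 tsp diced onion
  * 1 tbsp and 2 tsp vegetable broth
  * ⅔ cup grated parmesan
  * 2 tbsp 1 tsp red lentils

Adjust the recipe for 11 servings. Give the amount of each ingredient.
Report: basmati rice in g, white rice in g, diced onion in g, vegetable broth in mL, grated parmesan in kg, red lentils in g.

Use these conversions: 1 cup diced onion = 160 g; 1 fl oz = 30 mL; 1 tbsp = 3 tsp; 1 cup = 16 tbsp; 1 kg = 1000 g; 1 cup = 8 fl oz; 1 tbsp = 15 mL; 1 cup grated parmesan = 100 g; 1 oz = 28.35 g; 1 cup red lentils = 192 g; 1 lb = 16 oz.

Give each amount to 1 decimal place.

basmati rice: 3742.2 g; white rice: 623.7 g; diced onion: 73.3 g; vegetable broth: 137.5 mL; grated parmesan: 0.4 kg; red lentils: 154.0 g

Scaling factor: 11/2 = 5.5.
basmati rice: 1.5 lb × 11/2 × 16 oz/lb × 28.35 g/oz = 3742.2 g
white rice: 0.25 lb × 11/2 × 16 oz/lb × 28.35 g/oz = 623.7 g
diced onion: (1 tbsp + 1 tsp = 4/3 tbsp) × 11/2 ÷ 16 tbsp/cup × 160 g/cup ≈ 73.3 g
vegetable broth: (1 tbsp + 2 tsp = 5/3 tbsp) × 11/2 × 15 mL/tbsp = 137.5 mL
grated parmesan: 2/3 cup × 11/2 × 100 g/cup ÷ 1000 g/kg ≈ 0.4 kg
red lentils: (2 tbsp + 1 tsp = 7/3 tbsp) × 11/2 ÷ 16 tbsp/cup × 192 g/cup = 154.0 g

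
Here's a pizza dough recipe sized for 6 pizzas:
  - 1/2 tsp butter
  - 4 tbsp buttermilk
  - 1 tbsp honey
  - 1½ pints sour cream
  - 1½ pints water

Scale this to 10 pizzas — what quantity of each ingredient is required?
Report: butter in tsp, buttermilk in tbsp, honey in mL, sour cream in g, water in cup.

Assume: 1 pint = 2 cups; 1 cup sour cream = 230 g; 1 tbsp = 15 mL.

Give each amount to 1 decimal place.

Scaling factor: 10/6 = 5/3.
butter: 0.5 tsp × 5/3 ≈ 0.8 tsp
buttermilk: 4 tbsp × 5/3 ≈ 6.7 tbsp
honey: 1 tbsp × 5/3 × 15 mL/tbsp = 25.0 mL
sour cream: 1.5 pint × 5/3 × 2 cup/pint × 230 g/cup = 1150.0 g
water: 1.5 pint × 5/3 × 2 cup/pint = 5.0 cup

butter: 0.8 tsp; buttermilk: 6.7 tbsp; honey: 25.0 mL; sour cream: 1150.0 g; water: 5.0 cup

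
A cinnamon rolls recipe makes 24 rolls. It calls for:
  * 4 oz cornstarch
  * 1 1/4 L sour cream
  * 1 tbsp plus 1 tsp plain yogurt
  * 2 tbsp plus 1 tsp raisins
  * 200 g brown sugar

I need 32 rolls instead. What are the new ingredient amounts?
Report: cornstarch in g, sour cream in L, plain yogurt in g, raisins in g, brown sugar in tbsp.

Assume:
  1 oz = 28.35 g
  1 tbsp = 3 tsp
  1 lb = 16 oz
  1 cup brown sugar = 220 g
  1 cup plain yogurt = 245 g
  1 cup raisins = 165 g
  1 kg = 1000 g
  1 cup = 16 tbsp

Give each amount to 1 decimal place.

Scaling factor: 32/24 = 4/3.
cornstarch: 4 oz × 4/3 × 28.35 g/oz = 151.2 g
sour cream: 1.25 L × 4/3 ≈ 1.7 L
plain yogurt: (1 tbsp + 1 tsp = 4/3 tbsp) × 4/3 ÷ 16 tbsp/cup × 245 g/cup ≈ 27.2 g
raisins: (2 tbsp + 1 tsp = 7/3 tbsp) × 4/3 ÷ 16 tbsp/cup × 165 g/cup ≈ 32.1 g
brown sugar: 200 g × 4/3 ÷ 220 g/cup × 16 tbsp/cup ≈ 19.4 tbsp

cornstarch: 151.2 g; sour cream: 1.7 L; plain yogurt: 27.2 g; raisins: 32.1 g; brown sugar: 19.4 tbsp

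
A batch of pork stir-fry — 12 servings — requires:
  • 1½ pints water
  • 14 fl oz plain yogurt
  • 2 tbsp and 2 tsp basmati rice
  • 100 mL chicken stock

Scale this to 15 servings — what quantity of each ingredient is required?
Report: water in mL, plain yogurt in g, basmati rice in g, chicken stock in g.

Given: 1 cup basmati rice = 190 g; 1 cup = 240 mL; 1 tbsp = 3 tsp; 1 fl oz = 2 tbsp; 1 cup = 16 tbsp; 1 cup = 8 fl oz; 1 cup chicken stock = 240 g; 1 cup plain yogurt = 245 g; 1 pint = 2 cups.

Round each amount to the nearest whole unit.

Scaling factor: 15/12 = 5/4 = 1.25.
water: 1.5 pint × 5/4 × 2 cup/pint × 240 mL/cup = 900 mL
plain yogurt: 14 fl oz × 5/4 ÷ 8 fl oz/cup × 245 g/cup ≈ 536 g
basmati rice: (2 tbsp + 2 tsp = 8/3 tbsp) × 5/4 ÷ 16 tbsp/cup × 190 g/cup ≈ 40 g
chicken stock: 100 mL × 5/4 ÷ 240 mL/cup × 240 g/cup = 125 g

water: 900 mL; plain yogurt: 536 g; basmati rice: 40 g; chicken stock: 125 g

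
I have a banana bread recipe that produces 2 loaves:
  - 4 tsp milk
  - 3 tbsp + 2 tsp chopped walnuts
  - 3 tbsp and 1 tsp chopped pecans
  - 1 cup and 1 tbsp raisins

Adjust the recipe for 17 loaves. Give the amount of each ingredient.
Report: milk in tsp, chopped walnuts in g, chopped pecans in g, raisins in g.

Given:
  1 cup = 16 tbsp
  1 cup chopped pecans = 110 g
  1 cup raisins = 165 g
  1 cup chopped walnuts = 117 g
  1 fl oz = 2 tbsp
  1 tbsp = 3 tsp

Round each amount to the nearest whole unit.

Scaling factor: 17/2 = 8.5.
milk: 4 tsp × 17/2 = 34 tsp
chopped walnuts: (3 tbsp + 2 tsp = 11/3 tbsp) × 17/2 ÷ 16 tbsp/cup × 117 g/cup ≈ 228 g
chopped pecans: (3 tbsp + 1 tsp = 10/3 tbsp) × 17/2 ÷ 16 tbsp/cup × 110 g/cup ≈ 195 g
raisins: (1 cup + 1 tbsp = 1.0625 cup) × 17/2 × 165 g/cup ≈ 1490 g

milk: 34 tsp; chopped walnuts: 228 g; chopped pecans: 195 g; raisins: 1490 g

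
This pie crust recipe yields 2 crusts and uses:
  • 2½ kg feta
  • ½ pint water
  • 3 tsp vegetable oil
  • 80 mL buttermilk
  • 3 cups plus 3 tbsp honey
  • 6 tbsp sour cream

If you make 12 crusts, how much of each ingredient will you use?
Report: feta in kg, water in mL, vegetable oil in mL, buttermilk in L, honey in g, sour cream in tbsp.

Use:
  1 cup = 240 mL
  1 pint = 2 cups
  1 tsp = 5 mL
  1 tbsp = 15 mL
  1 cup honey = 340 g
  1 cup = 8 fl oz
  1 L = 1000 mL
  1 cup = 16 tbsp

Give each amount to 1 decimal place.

Scaling factor: 12/2 = 6.
feta: 2.5 kg × 6 = 15.0 kg
water: 0.5 pint × 6 × 2 cup/pint × 240 mL/cup = 1440.0 mL
vegetable oil: 3 tsp × 6 × 5 mL/tsp = 90.0 mL
buttermilk: 80 mL × 6 ÷ 1000 mL/L ≈ 0.5 L
honey: (3 cup + 3 tbsp = 3.1875 cup) × 6 × 340 g/cup = 6502.5 g
sour cream: 6 tbsp × 6 = 36.0 tbsp

feta: 15.0 kg; water: 1440.0 mL; vegetable oil: 90.0 mL; buttermilk: 0.5 L; honey: 6502.5 g; sour cream: 36.0 tbsp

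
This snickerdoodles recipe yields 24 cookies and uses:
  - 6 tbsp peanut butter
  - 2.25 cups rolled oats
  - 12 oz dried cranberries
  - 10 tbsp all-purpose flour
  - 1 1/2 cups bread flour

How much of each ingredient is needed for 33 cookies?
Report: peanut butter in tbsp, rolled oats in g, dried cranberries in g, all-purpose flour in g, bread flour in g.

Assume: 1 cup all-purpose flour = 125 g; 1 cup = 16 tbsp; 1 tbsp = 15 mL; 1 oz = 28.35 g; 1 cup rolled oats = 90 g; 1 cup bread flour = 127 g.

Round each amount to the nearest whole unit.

Scaling factor: 33/24 = 11/8 = 1.375.
peanut butter: 6 tbsp × 11/8 ≈ 8 tbsp
rolled oats: 2.25 cup × 11/8 × 90 g/cup ≈ 278 g
dried cranberries: 12 oz × 11/8 × 28.35 g/oz ≈ 468 g
all-purpose flour: 10 tbsp × 11/8 ÷ 16 tbsp/cup × 125 g/cup ≈ 107 g
bread flour: 1.5 cup × 11/8 × 127 g/cup ≈ 262 g

peanut butter: 8 tbsp; rolled oats: 278 g; dried cranberries: 468 g; all-purpose flour: 107 g; bread flour: 262 g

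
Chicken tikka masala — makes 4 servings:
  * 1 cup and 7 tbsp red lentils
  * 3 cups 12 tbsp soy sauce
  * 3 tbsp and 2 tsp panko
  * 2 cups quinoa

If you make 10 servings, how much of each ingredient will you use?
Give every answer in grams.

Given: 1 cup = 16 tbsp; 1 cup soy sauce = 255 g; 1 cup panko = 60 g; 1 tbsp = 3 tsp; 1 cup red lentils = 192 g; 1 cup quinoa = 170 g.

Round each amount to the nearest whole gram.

red lentils: 690 g; soy sauce: 2391 g; panko: 34 g; quinoa: 850 g

Scaling factor: 10/4 = 5/2 = 2.5.
red lentils: (1 cup + 7 tbsp = 1.4375 cup) × 5/2 × 192 g/cup = 690 g
soy sauce: (3 cup + 12 tbsp = 3.75 cup) × 5/2 × 255 g/cup ≈ 2391 g
panko: (3 tbsp + 2 tsp = 11/3 tbsp) × 5/2 ÷ 16 tbsp/cup × 60 g/cup ≈ 34 g
quinoa: 2 cup × 5/2 × 170 g/cup = 850 g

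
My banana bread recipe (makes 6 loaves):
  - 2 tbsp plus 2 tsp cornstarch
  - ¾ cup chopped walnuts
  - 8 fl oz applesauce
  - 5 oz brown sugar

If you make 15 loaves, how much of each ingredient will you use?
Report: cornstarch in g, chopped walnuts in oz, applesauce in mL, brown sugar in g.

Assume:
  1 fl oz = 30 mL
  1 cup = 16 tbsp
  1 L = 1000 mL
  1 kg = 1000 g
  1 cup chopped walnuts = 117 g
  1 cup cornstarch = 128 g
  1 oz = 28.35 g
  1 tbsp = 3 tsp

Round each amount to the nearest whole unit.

Scaling factor: 15/6 = 5/2 = 2.5.
cornstarch: (2 tbsp + 2 tsp = 8/3 tbsp) × 5/2 ÷ 16 tbsp/cup × 128 g/cup ≈ 53 g
chopped walnuts: 0.75 cup × 5/2 × 117 g/cup ÷ 28.35 g/oz ≈ 8 oz
applesauce: 8 fl oz × 5/2 × 30 mL/fl oz = 600 mL
brown sugar: 5 oz × 5/2 × 28.35 g/oz ≈ 354 g

cornstarch: 53 g; chopped walnuts: 8 oz; applesauce: 600 mL; brown sugar: 354 g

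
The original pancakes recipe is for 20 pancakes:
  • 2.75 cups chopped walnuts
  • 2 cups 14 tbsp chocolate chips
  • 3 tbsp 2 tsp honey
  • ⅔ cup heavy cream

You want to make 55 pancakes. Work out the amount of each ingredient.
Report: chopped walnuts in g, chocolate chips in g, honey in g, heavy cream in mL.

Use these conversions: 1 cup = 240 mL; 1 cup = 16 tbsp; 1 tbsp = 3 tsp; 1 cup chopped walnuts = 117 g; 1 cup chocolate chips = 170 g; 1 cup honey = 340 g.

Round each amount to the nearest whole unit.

chopped walnuts: 885 g; chocolate chips: 1344 g; honey: 214 g; heavy cream: 440 mL

Scaling factor: 55/20 = 11/4 = 2.75.
chopped walnuts: 2.75 cup × 11/4 × 117 g/cup ≈ 885 g
chocolate chips: (2 cup + 14 tbsp = 2.875 cup) × 11/4 × 170 g/cup ≈ 1344 g
honey: (3 tbsp + 2 tsp = 11/3 tbsp) × 11/4 ÷ 16 tbsp/cup × 340 g/cup ≈ 214 g
heavy cream: 2/3 cup × 11/4 × 240 mL/cup = 440 mL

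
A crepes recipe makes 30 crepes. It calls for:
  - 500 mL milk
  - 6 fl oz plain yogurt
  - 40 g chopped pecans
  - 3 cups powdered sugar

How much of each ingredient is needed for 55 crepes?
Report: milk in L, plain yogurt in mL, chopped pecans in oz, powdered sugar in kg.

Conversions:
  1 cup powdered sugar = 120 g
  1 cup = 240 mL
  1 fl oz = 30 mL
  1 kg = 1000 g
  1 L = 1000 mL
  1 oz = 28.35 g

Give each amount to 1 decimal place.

Scaling factor: 55/30 = 11/6.
milk: 500 mL × 11/6 ÷ 1000 mL/L ≈ 0.9 L
plain yogurt: 6 fl oz × 11/6 × 30 mL/fl oz = 330.0 mL
chopped pecans: 40 g × 11/6 ÷ 28.35 g/oz ≈ 2.6 oz
powdered sugar: 3 cup × 11/6 × 120 g/cup ÷ 1000 g/kg ≈ 0.7 kg

milk: 0.9 L; plain yogurt: 330.0 mL; chopped pecans: 2.6 oz; powdered sugar: 0.7 kg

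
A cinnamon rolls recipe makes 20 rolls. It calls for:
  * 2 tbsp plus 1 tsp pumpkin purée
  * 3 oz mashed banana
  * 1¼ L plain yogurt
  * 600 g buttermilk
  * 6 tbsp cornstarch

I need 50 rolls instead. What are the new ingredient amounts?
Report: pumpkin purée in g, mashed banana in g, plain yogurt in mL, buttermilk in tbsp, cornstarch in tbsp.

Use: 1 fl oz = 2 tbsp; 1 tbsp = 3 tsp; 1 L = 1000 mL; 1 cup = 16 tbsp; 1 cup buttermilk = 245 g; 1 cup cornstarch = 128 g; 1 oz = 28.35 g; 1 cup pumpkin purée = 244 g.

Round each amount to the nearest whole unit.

Scaling factor: 50/20 = 5/2 = 2.5.
pumpkin purée: (2 tbsp + 1 tsp = 7/3 tbsp) × 5/2 ÷ 16 tbsp/cup × 244 g/cup ≈ 89 g
mashed banana: 3 oz × 5/2 × 28.35 g/oz ≈ 213 g
plain yogurt: 1.25 L × 5/2 × 1000 mL/L = 3125 mL
buttermilk: 600 g × 5/2 ÷ 245 g/cup × 16 tbsp/cup ≈ 98 tbsp
cornstarch: 6 tbsp × 5/2 = 15 tbsp

pumpkin purée: 89 g; mashed banana: 213 g; plain yogurt: 3125 mL; buttermilk: 98 tbsp; cornstarch: 15 tbsp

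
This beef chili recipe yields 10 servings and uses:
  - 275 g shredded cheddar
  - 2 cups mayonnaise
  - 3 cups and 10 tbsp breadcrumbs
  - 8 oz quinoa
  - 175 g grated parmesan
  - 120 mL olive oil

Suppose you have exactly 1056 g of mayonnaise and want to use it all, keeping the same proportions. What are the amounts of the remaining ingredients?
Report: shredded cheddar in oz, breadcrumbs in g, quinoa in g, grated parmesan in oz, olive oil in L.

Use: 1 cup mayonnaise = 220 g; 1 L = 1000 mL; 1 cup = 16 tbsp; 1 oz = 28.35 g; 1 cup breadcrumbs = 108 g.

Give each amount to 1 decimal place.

shredded cheddar: 23.3 oz; breadcrumbs: 939.6 g; quinoa: 544.3 g; grated parmesan: 14.8 oz; olive oil: 0.3 L

The original recipe has 440 g of mayonnaise, so the scaling factor is 1056 ÷ 440 = 12/5 = 2.4.
shredded cheddar: 275 g × 12/5 ÷ 28.35 g/oz ≈ 23.3 oz
breadcrumbs: (3 cup + 10 tbsp = 3.625 cup) × 12/5 × 108 g/cup = 939.6 g
quinoa: 8 oz × 12/5 × 28.35 g/oz ≈ 544.3 g
grated parmesan: 175 g × 12/5 ÷ 28.35 g/oz ≈ 14.8 oz
olive oil: 120 mL × 12/5 ÷ 1000 mL/L ≈ 0.3 L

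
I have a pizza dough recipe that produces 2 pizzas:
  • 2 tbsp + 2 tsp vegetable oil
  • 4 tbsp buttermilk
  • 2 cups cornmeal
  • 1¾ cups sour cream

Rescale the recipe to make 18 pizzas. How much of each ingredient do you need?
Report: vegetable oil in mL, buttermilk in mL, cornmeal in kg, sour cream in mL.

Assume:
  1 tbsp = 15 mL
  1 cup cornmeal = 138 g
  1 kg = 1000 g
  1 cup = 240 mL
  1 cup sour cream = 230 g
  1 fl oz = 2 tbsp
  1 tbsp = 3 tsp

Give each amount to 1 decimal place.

vegetable oil: 360.0 mL; buttermilk: 540.0 mL; cornmeal: 2.5 kg; sour cream: 3780.0 mL

Scaling factor: 18/2 = 9.
vegetable oil: (2 tbsp + 2 tsp = 8/3 tbsp) × 9 × 15 mL/tbsp = 360.0 mL
buttermilk: 4 tbsp × 9 × 15 mL/tbsp = 540.0 mL
cornmeal: 2 cup × 9 × 138 g/cup ÷ 1000 g/kg ≈ 2.5 kg
sour cream: 1.75 cup × 9 × 240 mL/cup = 3780.0 mL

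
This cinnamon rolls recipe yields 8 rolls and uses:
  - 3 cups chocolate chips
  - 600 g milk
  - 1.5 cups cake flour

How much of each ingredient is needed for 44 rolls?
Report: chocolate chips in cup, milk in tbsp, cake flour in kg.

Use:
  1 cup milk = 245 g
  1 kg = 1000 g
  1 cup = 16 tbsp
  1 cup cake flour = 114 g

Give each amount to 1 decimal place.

Scaling factor: 44/8 = 11/2 = 5.5.
chocolate chips: 3 cup × 11/2 = 16.5 cup
milk: 600 g × 11/2 ÷ 245 g/cup × 16 tbsp/cup ≈ 215.5 tbsp
cake flour: 1.5 cup × 11/2 × 114 g/cup ÷ 1000 g/kg ≈ 0.9 kg

chocolate chips: 16.5 cup; milk: 215.5 tbsp; cake flour: 0.9 kg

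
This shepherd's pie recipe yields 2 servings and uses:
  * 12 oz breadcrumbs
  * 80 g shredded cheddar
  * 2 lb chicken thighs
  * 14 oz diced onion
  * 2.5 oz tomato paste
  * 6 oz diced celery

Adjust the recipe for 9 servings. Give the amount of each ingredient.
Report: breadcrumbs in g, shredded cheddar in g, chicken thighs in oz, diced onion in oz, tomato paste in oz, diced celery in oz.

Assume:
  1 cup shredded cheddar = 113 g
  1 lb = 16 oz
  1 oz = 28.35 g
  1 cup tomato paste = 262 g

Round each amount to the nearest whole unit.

Scaling factor: 9/2 = 4.5.
breadcrumbs: 12 oz × 9/2 × 28.35 g/oz ≈ 1531 g
shredded cheddar: 80 g × 9/2 = 360 g
chicken thighs: 2 lb × 9/2 × 16 oz/lb = 144 oz
diced onion: 14 oz × 9/2 = 63 oz
tomato paste: 2.5 oz × 9/2 ≈ 11 oz
diced celery: 6 oz × 9/2 = 27 oz

breadcrumbs: 1531 g; shredded cheddar: 360 g; chicken thighs: 144 oz; diced onion: 63 oz; tomato paste: 11 oz; diced celery: 27 oz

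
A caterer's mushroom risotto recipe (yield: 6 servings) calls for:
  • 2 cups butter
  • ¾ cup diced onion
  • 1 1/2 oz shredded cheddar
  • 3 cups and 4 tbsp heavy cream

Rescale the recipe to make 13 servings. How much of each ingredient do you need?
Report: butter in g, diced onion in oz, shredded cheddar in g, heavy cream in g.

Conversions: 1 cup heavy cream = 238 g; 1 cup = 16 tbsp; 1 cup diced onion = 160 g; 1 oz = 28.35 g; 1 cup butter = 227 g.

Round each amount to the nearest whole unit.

Scaling factor: 13/6.
butter: 2 cup × 13/6 × 227 g/cup ≈ 984 g
diced onion: 0.75 cup × 13/6 × 160 g/cup ÷ 28.35 g/oz ≈ 9 oz
shredded cheddar: 1.5 oz × 13/6 × 28.35 g/oz ≈ 92 g
heavy cream: (3 cup + 4 tbsp = 3.25 cup) × 13/6 × 238 g/cup ≈ 1676 g

butter: 984 g; diced onion: 9 oz; shredded cheddar: 92 g; heavy cream: 1676 g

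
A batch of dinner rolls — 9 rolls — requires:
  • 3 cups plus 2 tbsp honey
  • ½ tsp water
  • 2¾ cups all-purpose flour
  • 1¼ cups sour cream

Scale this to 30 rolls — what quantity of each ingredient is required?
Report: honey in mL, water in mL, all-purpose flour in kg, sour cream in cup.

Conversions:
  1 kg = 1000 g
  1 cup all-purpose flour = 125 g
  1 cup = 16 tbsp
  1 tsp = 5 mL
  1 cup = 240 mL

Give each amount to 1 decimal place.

Scaling factor: 30/9 = 10/3.
honey: (3 cup + 2 tbsp = 3.125 cup) × 10/3 × 240 mL/cup = 2500.0 mL
water: 0.5 tsp × 10/3 × 5 mL/tsp ≈ 8.3 mL
all-purpose flour: 2.75 cup × 10/3 × 125 g/cup ÷ 1000 g/kg ≈ 1.1 kg
sour cream: 1.25 cup × 10/3 ≈ 4.2 cup

honey: 2500.0 mL; water: 8.3 mL; all-purpose flour: 1.1 kg; sour cream: 4.2 cup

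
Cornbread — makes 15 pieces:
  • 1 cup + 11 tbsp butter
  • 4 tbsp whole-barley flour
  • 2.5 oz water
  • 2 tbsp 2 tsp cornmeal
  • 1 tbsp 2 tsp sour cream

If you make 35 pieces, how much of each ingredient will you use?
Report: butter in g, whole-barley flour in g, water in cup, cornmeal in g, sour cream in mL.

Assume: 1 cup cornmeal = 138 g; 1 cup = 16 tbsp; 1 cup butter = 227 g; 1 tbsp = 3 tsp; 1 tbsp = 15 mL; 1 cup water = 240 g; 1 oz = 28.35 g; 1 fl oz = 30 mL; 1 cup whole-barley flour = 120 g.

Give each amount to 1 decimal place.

Scaling factor: 35/15 = 7/3.
butter: (1 cup + 11 tbsp = 1.6875 cup) × 7/3 × 227 g/cup ≈ 893.8 g
whole-barley flour: 4 tbsp × 7/3 ÷ 16 tbsp/cup × 120 g/cup = 70.0 g
water: 2.5 oz × 7/3 × 28.35 g/oz ÷ 240 g/cup ≈ 0.7 cup
cornmeal: (2 tbsp + 2 tsp = 8/3 tbsp) × 7/3 ÷ 16 tbsp/cup × 138 g/cup ≈ 53.7 g
sour cream: (1 tbsp + 2 tsp = 5/3 tbsp) × 7/3 × 15 mL/tbsp ≈ 58.3 mL

butter: 893.8 g; whole-barley flour: 70.0 g; water: 0.7 cup; cornmeal: 53.7 g; sour cream: 58.3 mL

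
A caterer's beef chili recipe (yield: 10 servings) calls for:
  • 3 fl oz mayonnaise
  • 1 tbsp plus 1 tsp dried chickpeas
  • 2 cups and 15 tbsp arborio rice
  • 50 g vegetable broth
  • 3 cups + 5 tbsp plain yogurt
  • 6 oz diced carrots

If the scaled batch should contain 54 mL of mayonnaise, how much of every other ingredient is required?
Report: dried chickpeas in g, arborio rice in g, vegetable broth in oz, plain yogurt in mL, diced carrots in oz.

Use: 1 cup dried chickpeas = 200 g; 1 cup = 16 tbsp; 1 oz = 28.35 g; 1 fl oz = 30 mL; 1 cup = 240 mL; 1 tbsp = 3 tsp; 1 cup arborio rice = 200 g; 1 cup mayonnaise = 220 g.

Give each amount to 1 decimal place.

The original recipe has 90 mL of mayonnaise, so the scaling factor is 54 ÷ 90 = 3/5 = 0.6.
dried chickpeas: (1 tbsp + 1 tsp = 4/3 tbsp) × 3/5 ÷ 16 tbsp/cup × 200 g/cup = 10.0 g
arborio rice: (2 cup + 15 tbsp = 2.9375 cup) × 3/5 × 200 g/cup = 352.5 g
vegetable broth: 50 g × 3/5 ÷ 28.35 g/oz ≈ 1.1 oz
plain yogurt: (3 cup + 5 tbsp = 3.3125 cup) × 3/5 × 240 mL/cup = 477.0 mL
diced carrots: 6 oz × 3/5 = 3.6 oz

dried chickpeas: 10.0 g; arborio rice: 352.5 g; vegetable broth: 1.1 oz; plain yogurt: 477.0 mL; diced carrots: 3.6 oz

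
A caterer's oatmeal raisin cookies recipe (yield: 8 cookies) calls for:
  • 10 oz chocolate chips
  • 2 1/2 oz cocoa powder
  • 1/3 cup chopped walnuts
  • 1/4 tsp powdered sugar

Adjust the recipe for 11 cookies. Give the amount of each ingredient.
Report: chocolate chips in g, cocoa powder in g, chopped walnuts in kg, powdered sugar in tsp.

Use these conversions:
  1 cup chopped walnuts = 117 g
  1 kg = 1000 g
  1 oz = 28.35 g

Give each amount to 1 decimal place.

chocolate chips: 389.8 g; cocoa powder: 97.5 g; chopped walnuts: 0.1 kg; powdered sugar: 0.3 tsp

Scaling factor: 11/8 = 1.375.
chocolate chips: 10 oz × 11/8 × 28.35 g/oz ≈ 389.8 g
cocoa powder: 2.5 oz × 11/8 × 28.35 g/oz ≈ 97.5 g
chopped walnuts: 1/3 cup × 11/8 × 117 g/cup ÷ 1000 g/kg ≈ 0.1 kg
powdered sugar: 0.25 tsp × 11/8 ≈ 0.3 tsp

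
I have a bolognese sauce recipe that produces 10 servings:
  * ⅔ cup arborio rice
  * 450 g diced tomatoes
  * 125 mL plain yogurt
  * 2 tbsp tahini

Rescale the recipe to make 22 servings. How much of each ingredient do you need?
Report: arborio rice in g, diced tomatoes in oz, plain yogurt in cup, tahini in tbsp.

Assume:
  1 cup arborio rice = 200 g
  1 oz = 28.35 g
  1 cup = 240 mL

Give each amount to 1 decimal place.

arborio rice: 293.3 g; diced tomatoes: 34.9 oz; plain yogurt: 1.1 cup; tahini: 4.4 tbsp

Scaling factor: 22/10 = 11/5 = 2.2.
arborio rice: 2/3 cup × 11/5 × 200 g/cup ≈ 293.3 g
diced tomatoes: 450 g × 11/5 ÷ 28.35 g/oz ≈ 34.9 oz
plain yogurt: 125 mL × 11/5 ÷ 240 mL/cup ≈ 1.1 cup
tahini: 2 tbsp × 11/5 = 4.4 tbsp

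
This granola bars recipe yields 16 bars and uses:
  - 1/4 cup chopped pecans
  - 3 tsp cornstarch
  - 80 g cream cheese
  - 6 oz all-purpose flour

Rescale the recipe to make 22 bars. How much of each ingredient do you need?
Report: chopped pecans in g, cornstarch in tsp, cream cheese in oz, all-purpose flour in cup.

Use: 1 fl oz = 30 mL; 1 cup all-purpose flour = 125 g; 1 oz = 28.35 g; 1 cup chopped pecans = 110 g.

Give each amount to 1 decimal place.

Scaling factor: 22/16 = 11/8 = 1.375.
chopped pecans: 0.25 cup × 11/8 × 110 g/cup ≈ 37.8 g
cornstarch: 3 tsp × 11/8 ≈ 4.1 tsp
cream cheese: 80 g × 11/8 ÷ 28.35 g/oz ≈ 3.9 oz
all-purpose flour: 6 oz × 11/8 × 28.35 g/oz ÷ 125 g/cup ≈ 1.9 cup

chopped pecans: 37.8 g; cornstarch: 4.1 tsp; cream cheese: 3.9 oz; all-purpose flour: 1.9 cup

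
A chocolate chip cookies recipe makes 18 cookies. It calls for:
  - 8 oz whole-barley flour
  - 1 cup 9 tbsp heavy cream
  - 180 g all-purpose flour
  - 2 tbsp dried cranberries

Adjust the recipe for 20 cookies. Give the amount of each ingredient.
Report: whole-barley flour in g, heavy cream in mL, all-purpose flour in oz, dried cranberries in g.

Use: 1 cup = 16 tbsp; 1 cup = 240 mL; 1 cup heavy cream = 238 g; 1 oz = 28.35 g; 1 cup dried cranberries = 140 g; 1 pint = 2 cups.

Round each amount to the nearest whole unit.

whole-barley flour: 252 g; heavy cream: 417 mL; all-purpose flour: 7 oz; dried cranberries: 19 g

Scaling factor: 20/18 = 10/9.
whole-barley flour: 8 oz × 10/9 × 28.35 g/oz = 252 g
heavy cream: (1 cup + 9 tbsp = 1.5625 cup) × 10/9 × 240 mL/cup ≈ 417 mL
all-purpose flour: 180 g × 10/9 ÷ 28.35 g/oz ≈ 7 oz
dried cranberries: 2 tbsp × 10/9 ÷ 16 tbsp/cup × 140 g/cup ≈ 19 g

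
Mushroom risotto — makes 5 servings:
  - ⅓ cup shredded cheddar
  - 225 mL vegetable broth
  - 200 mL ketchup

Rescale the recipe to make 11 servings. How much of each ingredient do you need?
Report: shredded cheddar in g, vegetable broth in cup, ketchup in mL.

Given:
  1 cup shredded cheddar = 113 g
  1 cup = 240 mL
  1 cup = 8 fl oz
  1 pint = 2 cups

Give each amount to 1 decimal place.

Scaling factor: 11/5 = 2.2.
shredded cheddar: 1/3 cup × 11/5 × 113 g/cup ≈ 82.9 g
vegetable broth: 225 mL × 11/5 ÷ 240 mL/cup ≈ 2.1 cup
ketchup: 200 mL × 11/5 = 440.0 mL

shredded cheddar: 82.9 g; vegetable broth: 2.1 cup; ketchup: 440.0 mL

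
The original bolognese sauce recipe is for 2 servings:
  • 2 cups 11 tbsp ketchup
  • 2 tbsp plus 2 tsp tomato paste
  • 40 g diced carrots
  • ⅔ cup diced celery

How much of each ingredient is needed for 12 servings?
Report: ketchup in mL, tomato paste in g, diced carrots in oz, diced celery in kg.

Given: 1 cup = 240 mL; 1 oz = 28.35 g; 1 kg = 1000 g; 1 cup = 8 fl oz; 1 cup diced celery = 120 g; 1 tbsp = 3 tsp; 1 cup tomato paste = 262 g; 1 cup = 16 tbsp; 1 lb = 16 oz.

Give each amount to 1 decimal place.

Scaling factor: 12/2 = 6.
ketchup: (2 cup + 11 tbsp = 2.6875 cup) × 6 × 240 mL/cup = 3870.0 mL
tomato paste: (2 tbsp + 2 tsp = 8/3 tbsp) × 6 ÷ 16 tbsp/cup × 262 g/cup = 262.0 g
diced carrots: 40 g × 6 ÷ 28.35 g/oz ≈ 8.5 oz
diced celery: 2/3 cup × 6 × 120 g/cup ÷ 1000 g/kg ≈ 0.5 kg

ketchup: 3870.0 mL; tomato paste: 262.0 g; diced carrots: 8.5 oz; diced celery: 0.5 kg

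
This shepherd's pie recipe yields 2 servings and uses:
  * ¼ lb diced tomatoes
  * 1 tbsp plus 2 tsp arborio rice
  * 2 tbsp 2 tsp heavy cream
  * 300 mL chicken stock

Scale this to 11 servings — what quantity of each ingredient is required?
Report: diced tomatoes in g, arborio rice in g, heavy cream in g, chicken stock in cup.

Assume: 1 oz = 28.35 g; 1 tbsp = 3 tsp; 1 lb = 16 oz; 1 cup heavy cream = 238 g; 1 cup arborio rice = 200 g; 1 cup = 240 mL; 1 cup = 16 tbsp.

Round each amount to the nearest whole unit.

diced tomatoes: 624 g; arborio rice: 115 g; heavy cream: 218 g; chicken stock: 7 cup

Scaling factor: 11/2 = 5.5.
diced tomatoes: 0.25 lb × 11/2 × 16 oz/lb × 28.35 g/oz ≈ 624 g
arborio rice: (1 tbsp + 2 tsp = 5/3 tbsp) × 11/2 ÷ 16 tbsp/cup × 200 g/cup ≈ 115 g
heavy cream: (2 tbsp + 2 tsp = 8/3 tbsp) × 11/2 ÷ 16 tbsp/cup × 238 g/cup ≈ 218 g
chicken stock: 300 mL × 11/2 ÷ 240 mL/cup ≈ 7 cup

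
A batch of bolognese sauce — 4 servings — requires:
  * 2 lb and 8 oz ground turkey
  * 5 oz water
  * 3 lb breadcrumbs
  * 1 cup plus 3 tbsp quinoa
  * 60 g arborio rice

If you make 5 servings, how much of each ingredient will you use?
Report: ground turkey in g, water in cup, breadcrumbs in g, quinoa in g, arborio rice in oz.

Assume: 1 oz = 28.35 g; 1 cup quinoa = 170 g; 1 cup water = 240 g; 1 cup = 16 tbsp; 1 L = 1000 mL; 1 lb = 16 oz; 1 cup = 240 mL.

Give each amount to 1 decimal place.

Scaling factor: 5/4 = 1.25.
ground turkey: (2 lb + 8 oz = 2.5 lb) × 5/4 × 16 oz/lb × 28.35 g/oz = 1417.5 g
water: 5 oz × 5/4 × 28.35 g/oz ÷ 240 g/cup ≈ 0.7 cup
breadcrumbs: 3 lb × 5/4 × 16 oz/lb × 28.35 g/oz = 1701.0 g
quinoa: (1 cup + 3 tbsp = 1.1875 cup) × 5/4 × 170 g/cup ≈ 252.3 g
arborio rice: 60 g × 5/4 ÷ 28.35 g/oz ≈ 2.6 oz

ground turkey: 1417.5 g; water: 0.7 cup; breadcrumbs: 1701.0 g; quinoa: 252.3 g; arborio rice: 2.6 oz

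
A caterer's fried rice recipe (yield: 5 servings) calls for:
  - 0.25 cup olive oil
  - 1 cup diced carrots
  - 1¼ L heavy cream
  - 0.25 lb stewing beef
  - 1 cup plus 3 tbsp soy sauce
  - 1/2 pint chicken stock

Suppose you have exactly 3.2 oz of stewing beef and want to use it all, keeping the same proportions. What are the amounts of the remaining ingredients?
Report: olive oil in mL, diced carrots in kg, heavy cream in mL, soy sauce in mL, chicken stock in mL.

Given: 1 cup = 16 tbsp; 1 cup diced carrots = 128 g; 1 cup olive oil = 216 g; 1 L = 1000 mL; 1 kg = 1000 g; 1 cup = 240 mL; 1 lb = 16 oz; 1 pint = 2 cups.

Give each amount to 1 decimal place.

The original recipe has 4 oz of stewing beef, so the scaling factor is 3.2 ÷ 4 = 4/5 = 0.8.
olive oil: 0.25 cup × 4/5 × 240 mL/cup = 48.0 mL
diced carrots: 1 cup × 4/5 × 128 g/cup ÷ 1000 g/kg ≈ 0.1 kg
heavy cream: 1.25 L × 4/5 × 1000 mL/L = 1000.0 mL
soy sauce: (1 cup + 3 tbsp = 1.1875 cup) × 4/5 × 240 mL/cup = 228.0 mL
chicken stock: 0.5 pint × 4/5 × 2 cup/pint × 240 mL/cup = 192.0 mL

olive oil: 48.0 mL; diced carrots: 0.1 kg; heavy cream: 1000.0 mL; soy sauce: 228.0 mL; chicken stock: 192.0 mL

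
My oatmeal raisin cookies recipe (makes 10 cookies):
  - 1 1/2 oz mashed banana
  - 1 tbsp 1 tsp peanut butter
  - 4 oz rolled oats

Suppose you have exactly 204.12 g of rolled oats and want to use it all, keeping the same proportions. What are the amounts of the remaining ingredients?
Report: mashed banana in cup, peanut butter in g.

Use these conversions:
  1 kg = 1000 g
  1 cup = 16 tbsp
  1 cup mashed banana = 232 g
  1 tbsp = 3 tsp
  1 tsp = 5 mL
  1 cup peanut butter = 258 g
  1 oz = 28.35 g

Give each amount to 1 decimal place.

mashed banana: 0.3 cup; peanut butter: 38.7 g

The original recipe has 113.4 g of rolled oats, so the scaling factor is 204.12 ÷ 113.4 = 9/5 = 1.8.
mashed banana: 1.5 oz × 9/5 × 28.35 g/oz ÷ 232 g/cup ≈ 0.3 cup
peanut butter: (1 tbsp + 1 tsp = 4/3 tbsp) × 9/5 ÷ 16 tbsp/cup × 258 g/cup = 38.7 g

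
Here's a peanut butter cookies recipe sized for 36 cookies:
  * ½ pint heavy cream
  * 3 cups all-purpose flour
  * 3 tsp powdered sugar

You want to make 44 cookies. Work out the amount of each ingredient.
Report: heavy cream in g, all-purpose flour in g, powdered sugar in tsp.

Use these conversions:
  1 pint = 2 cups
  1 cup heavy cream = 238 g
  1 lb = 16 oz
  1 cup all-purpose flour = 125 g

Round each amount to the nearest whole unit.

heavy cream: 291 g; all-purpose flour: 458 g; powdered sugar: 4 tsp

Scaling factor: 44/36 = 11/9.
heavy cream: 0.5 pint × 11/9 × 2 cup/pint × 238 g/cup ≈ 291 g
all-purpose flour: 3 cup × 11/9 × 125 g/cup ≈ 458 g
powdered sugar: 3 tsp × 11/9 ≈ 4 tsp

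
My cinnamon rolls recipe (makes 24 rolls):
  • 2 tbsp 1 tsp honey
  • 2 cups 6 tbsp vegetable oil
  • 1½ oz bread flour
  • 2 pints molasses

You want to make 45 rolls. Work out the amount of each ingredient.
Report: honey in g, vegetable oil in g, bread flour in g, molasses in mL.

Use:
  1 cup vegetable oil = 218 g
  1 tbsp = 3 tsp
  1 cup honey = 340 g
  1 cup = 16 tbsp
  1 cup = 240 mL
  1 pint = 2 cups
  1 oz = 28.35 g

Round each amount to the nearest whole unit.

honey: 93 g; vegetable oil: 971 g; bread flour: 80 g; molasses: 1800 mL

Scaling factor: 45/24 = 15/8 = 1.875.
honey: (2 tbsp + 1 tsp = 7/3 tbsp) × 15/8 ÷ 16 tbsp/cup × 340 g/cup ≈ 93 g
vegetable oil: (2 cup + 6 tbsp = 2.375 cup) × 15/8 × 218 g/cup ≈ 971 g
bread flour: 1.5 oz × 15/8 × 28.35 g/oz ≈ 80 g
molasses: 2 pint × 15/8 × 2 cup/pint × 240 mL/cup = 1800 mL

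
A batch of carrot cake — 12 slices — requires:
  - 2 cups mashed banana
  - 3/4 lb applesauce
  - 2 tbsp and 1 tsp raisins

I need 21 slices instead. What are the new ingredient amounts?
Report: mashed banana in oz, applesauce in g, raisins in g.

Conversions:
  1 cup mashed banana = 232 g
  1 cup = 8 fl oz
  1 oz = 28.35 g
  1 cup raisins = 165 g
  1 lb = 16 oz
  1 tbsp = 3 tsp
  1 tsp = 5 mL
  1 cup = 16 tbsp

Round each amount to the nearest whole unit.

Scaling factor: 21/12 = 7/4 = 1.75.
mashed banana: 2 cup × 7/4 × 232 g/cup ÷ 28.35 g/oz ≈ 29 oz
applesauce: 0.75 lb × 7/4 × 16 oz/lb × 28.35 g/oz ≈ 595 g
raisins: (2 tbsp + 1 tsp = 7/3 tbsp) × 7/4 ÷ 16 tbsp/cup × 165 g/cup ≈ 42 g

mashed banana: 29 oz; applesauce: 595 g; raisins: 42 g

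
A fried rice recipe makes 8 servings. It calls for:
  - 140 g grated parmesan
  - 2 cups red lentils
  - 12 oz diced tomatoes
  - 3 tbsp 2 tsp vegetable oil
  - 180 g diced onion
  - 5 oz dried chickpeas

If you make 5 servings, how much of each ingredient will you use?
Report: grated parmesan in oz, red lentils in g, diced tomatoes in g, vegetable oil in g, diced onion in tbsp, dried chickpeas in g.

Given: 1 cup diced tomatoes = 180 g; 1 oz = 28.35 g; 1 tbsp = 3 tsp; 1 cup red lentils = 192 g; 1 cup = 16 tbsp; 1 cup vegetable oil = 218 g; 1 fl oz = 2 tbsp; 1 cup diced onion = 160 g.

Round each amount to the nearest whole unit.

grated parmesan: 3 oz; red lentils: 240 g; diced tomatoes: 213 g; vegetable oil: 31 g; diced onion: 11 tbsp; dried chickpeas: 89 g

Scaling factor: 5/8 = 0.625.
grated parmesan: 140 g × 5/8 ÷ 28.35 g/oz ≈ 3 oz
red lentils: 2 cup × 5/8 × 192 g/cup = 240 g
diced tomatoes: 12 oz × 5/8 × 28.35 g/oz ≈ 213 g
vegetable oil: (3 tbsp + 2 tsp = 11/3 tbsp) × 5/8 ÷ 16 tbsp/cup × 218 g/cup ≈ 31 g
diced onion: 180 g × 5/8 ÷ 160 g/cup × 16 tbsp/cup ≈ 11 tbsp
dried chickpeas: 5 oz × 5/8 × 28.35 g/oz ≈ 89 g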